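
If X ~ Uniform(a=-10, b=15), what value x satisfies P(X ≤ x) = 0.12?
-7.0000

We have X ~ Uniform(a=-10, b=15).

We want to find x such that P(X ≤ x) = 0.12.

This is the 12th percentile, which means 12% of values fall below this point.

Using the inverse CDF (quantile function):
x = F⁻¹(0.12) = -7.0000

Verification: P(X ≤ -7.0000) = 0.12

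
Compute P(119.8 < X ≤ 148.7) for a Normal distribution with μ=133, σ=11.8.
0.776679

We have X ~ Normal(μ=133, σ=11.8).

To find P(119.8 < X ≤ 148.7), we use:
P(119.8 < X ≤ 148.7) = P(X ≤ 148.7) - P(X ≤ 119.8)
                 = F(148.7) - F(119.8)
                 = 0.908325 - 0.131646
                 = 0.776679

So there's approximately a 77.7% chance that X falls in this range.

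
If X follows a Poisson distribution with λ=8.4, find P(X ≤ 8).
0.536894

We have X ~ Poisson(λ=8.4).

The CDF gives us P(X ≤ k).

Using the CDF:
P(X ≤ 8) = 0.536894

This means there's approximately a 53.7% chance that X is at most 8.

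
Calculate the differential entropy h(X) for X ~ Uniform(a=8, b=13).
1.6094 nats

We have X ~ Uniform(a=8, b=13).

The differential entropy measures the uncertainty or information content of the distribution.

For a Uniform distribution with a=8, b=13:
h(X) = 1.6094 nats

(In bits, this would be 2.3219 bits.)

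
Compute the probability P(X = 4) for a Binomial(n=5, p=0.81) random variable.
0.408944

We have X ~ Binomial(n=5, p=0.81).

For a Binomial distribution, the PMF gives us the probability of each outcome.

Using the PMF formula:
P(X = 4) = 0.408944

Rounded to 4 decimal places: 0.4089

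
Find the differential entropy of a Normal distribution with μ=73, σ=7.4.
3.4204 nats

We have X ~ Normal(μ=73, σ=7.4).

The differential entropy measures the uncertainty or information content of the distribution.

For a Normal distribution with μ=73, σ=7.4:
h(X) = 3.4204 nats

(In bits, this would be 4.9346 bits.)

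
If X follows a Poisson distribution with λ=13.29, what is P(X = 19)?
0.030911

We have X ~ Poisson(λ=13.29).

For a Poisson distribution, the PMF gives us the probability of each outcome.

Using the PMF formula:
P(X = 19) = 0.030911

Rounded to 4 decimal places: 0.0309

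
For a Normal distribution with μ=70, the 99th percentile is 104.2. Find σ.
σ = 14.7012

For X ~ Normal(μ, σ), the p-th percentile satisfies x = μ + z_p × σ,
where z_p = Φ⁻¹(p) is the standard normal quantile.

Step 1: z_{0.99} = Φ⁻¹(0.99) = 2.3263

Step 2: Solve for σ:
104.2 = 70 + 2.3263 × σ
σ = (104.2 - 70) / 2.3263
σ = 34.20 / 2.3263
σ = 14.7012

Verification: μ + z × σ = 70 + 2.3263 × 14.7012 = 104.20 ✓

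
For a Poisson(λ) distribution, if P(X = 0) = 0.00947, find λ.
λ = 4.6596

For a Poisson(λ) distribution, the PMF at 0 is:
P(X = 0) = λ^0 e^(-λ) / 0! = e^(-λ)

Given P(X = 0) = 0.00947:
e^(-λ) = 0.00947
-λ = ln(0.00947)
λ = -ln(0.00947) = 4.6596

Verification: e^(-4.6596) = 0.00947 ✓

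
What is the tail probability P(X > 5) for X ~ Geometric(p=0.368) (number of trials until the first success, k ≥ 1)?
0.100829

We have X ~ Geometric(p=0.368) (number of trials until the first success, k ≥ 1).

P(X > 5) = 1 - P(X ≤ 5)
                = 1 - F(5)
                = 1 - 0.899171
                = 0.100829

So there's approximately a 10.1% chance that X exceeds 5.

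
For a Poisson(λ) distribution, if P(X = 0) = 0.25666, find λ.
λ = 1.3600

For a Poisson(λ) distribution, the PMF at 0 is:
P(X = 0) = λ^0 e^(-λ) / 0! = e^(-λ)

Given P(X = 0) = 0.25666:
e^(-λ) = 0.25666
-λ = ln(0.25666)
λ = -ln(0.25666) = 1.3600

Verification: e^(-1.3600) = 0.25666 ✓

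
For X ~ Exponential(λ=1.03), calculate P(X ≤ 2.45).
0.919822

We have X ~ Exponential(λ=1.03).

The CDF gives us P(X ≤ k).

Using the CDF:
P(X ≤ 2.45) = 0.919822

This means there's approximately a 92.0% chance that X is at most 2.45.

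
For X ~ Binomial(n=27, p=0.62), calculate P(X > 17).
0.387571

We have X ~ Binomial(n=27, p=0.62).

P(X > 17) = 1 - P(X ≤ 17)
                = 1 - F(17)
                = 1 - 0.612429
                = 0.387571

So there's approximately a 38.8% chance that X exceeds 17.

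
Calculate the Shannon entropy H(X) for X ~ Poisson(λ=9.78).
2.5501 nats

We have X ~ Poisson(λ=9.78).

The Shannon entropy measures the uncertainty or information content of the distribution.

For a Poisson distribution with λ=9.78:
H(X) = 2.5501 nats

(In bits, this would be 3.6790 bits.)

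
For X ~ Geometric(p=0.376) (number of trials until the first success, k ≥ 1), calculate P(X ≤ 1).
0.376000

We have X ~ Geometric(p=0.376) (number of trials until the first success, k ≥ 1).

The CDF gives us P(X ≤ k).

Using the CDF:
P(X ≤ 1) = 0.376000

This means there's approximately a 37.6% chance that X is at most 1.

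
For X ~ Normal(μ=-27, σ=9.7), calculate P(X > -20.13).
0.239396

We have X ~ Normal(μ=-27, σ=9.7).

P(X > -20.13) = 1 - P(X ≤ -20.13)
                = 1 - F(-20.13)
                = 1 - 0.760604
                = 0.239396

So there's approximately a 23.9% chance that X exceeds -20.13.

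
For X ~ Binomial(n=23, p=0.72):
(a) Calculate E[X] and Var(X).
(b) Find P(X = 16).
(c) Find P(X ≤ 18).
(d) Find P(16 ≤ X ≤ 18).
(a) E[X] = 16.5600, Var(X) = 4.6368
(b) P(X = 16) = 0.172532
(c) P(X ≤ 18) = 0.814327
(d) P(16 ≤ X ≤ 18) = 0.511798

We have X ~ Binomial(n=23, p=0.72).

(a) Moments:
E[X] = 16.5600
Var(X) = 4.6368
σ = √Var(X) = 2.1533

(b) Point probability using PMF:
P(X = 16) = 0.172532

(c) Cumulative probability using CDF:
P(X ≤ 18) = F(18) = 0.814327

(d) Range probability:
P(16 ≤ X ≤ 18) = P(X ≤ 18) - P(X ≤ 15)
                   = F(18) - F(15)
                   = 0.814327 - 0.302530
                   = 0.511798

This means approximately 51.2% of outcomes fall in the interval [16, 18].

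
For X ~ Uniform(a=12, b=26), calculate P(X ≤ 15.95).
0.282143

We have X ~ Uniform(a=12, b=26).

The CDF gives us P(X ≤ k).

Using the CDF:
P(X ≤ 15.95) = 0.282143

This means there's approximately a 28.2% chance that X is at most 15.95.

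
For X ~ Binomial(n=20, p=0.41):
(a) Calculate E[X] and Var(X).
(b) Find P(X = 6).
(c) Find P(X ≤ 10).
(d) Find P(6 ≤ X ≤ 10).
(a) E[X] = 8.2000, Var(X) = 4.8380
(b) P(X = 6) = 0.114029
(c) P(X ≤ 10) = 0.851976
(d) P(6 ≤ X ≤ 10) = 0.744043

We have X ~ Binomial(n=20, p=0.41).

(a) Moments:
E[X] = 8.2000
Var(X) = 4.8380
σ = √Var(X) = 2.1995

(b) Point probability using PMF:
P(X = 6) = 0.114029

(c) Cumulative probability using CDF:
P(X ≤ 10) = F(10) = 0.851976

(d) Range probability:
P(6 ≤ X ≤ 10) = P(X ≤ 10) - P(X ≤ 5)
                   = F(10) - F(5)
                   = 0.851976 - 0.107933
                   = 0.744043

This means approximately 74.4% of outcomes fall in the interval [6, 10].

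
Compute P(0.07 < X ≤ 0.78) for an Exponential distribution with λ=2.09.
0.668008

We have X ~ Exponential(λ=2.09).

To find P(0.07 < X ≤ 0.78), we use:
P(0.07 < X ≤ 0.78) = P(X ≤ 0.78) - P(X ≤ 0.07)
                 = F(0.78) - F(0.07)
                 = 0.804110 - 0.136102
                 = 0.668008

So there's approximately a 66.8% chance that X falls in this range.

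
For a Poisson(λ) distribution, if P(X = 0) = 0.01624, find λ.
λ = 4.1203

For a Poisson(λ) distribution, the PMF at 0 is:
P(X = 0) = λ^0 e^(-λ) / 0! = e^(-λ)

Given P(X = 0) = 0.01624:
e^(-λ) = 0.01624
-λ = ln(0.01624)
λ = -ln(0.01624) = 4.1203

Verification: e^(-4.1203) = 0.01624 ✓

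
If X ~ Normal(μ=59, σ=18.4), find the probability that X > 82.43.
0.101443

We have X ~ Normal(μ=59, σ=18.4).

P(X > 82.43) = 1 - P(X ≤ 82.43)
                = 1 - F(82.43)
                = 1 - 0.898557
                = 0.101443

So there's approximately a 10.1% chance that X exceeds 82.43.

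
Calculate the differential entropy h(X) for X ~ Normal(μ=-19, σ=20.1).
4.4197 nats

We have X ~ Normal(μ=-19, σ=20.1).

The differential entropy measures the uncertainty or information content of the distribution.

For a Normal distribution with μ=-19, σ=20.1:
h(X) = 4.4197 nats

(In bits, this would be 6.3762 bits.)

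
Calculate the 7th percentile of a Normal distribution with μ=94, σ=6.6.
84.2598

We have X ~ Normal(μ=94, σ=6.6).

We want to find x such that P(X ≤ x) = 0.07.

This is the 7th percentile, which means 7% of values fall below this point.

Using the inverse CDF (quantile function):
x = F⁻¹(0.07) = 84.2598

Verification: P(X ≤ 84.2598) = 0.07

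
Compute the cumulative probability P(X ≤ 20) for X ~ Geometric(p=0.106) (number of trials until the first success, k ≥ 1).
0.893647

We have X ~ Geometric(p=0.106) (number of trials until the first success, k ≥ 1).

The CDF gives us P(X ≤ k).

Using the CDF:
P(X ≤ 20) = 0.893647

This means there's approximately a 89.4% chance that X is at most 20.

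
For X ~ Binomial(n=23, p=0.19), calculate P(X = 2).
0.109349

We have X ~ Binomial(n=23, p=0.19).

For a Binomial distribution, the PMF gives us the probability of each outcome.

Using the PMF formula:
P(X = 2) = 0.109349

Rounded to 4 decimal places: 0.1093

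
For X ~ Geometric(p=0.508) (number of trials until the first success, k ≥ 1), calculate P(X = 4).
0.060501

We have X ~ Geometric(p=0.508) (number of trials until the first success, k ≥ 1).

For a Geometric distribution, the PMF gives us the probability of each outcome.

Using the PMF formula:
P(X = 4) = 0.060501

Rounded to 4 decimal places: 0.0605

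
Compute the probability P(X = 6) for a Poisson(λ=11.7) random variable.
0.029549

We have X ~ Poisson(λ=11.7).

For a Poisson distribution, the PMF gives us the probability of each outcome.

Using the PMF formula:
P(X = 6) = 0.029549

Rounded to 4 decimal places: 0.0295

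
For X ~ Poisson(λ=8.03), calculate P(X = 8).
0.139579

We have X ~ Poisson(λ=8.03).

For a Poisson distribution, the PMF gives us the probability of each outcome.

Using the PMF formula:
P(X = 8) = 0.139579

Rounded to 4 decimal places: 0.1396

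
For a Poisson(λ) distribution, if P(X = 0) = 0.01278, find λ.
λ = 4.3599

For a Poisson(λ) distribution, the PMF at 0 is:
P(X = 0) = λ^0 e^(-λ) / 0! = e^(-λ)

Given P(X = 0) = 0.01278:
e^(-λ) = 0.01278
-λ = ln(0.01278)
λ = -ln(0.01278) = 4.3599

Verification: e^(-4.3599) = 0.01278 ✓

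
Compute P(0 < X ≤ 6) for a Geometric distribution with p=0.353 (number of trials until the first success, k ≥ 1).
0.926646

We have X ~ Geometric(p=0.353) (number of trials until the first success, k ≥ 1).

To find P(0 < X ≤ 6), we use:
P(0 < X ≤ 6) = P(X ≤ 6) - P(X ≤ 0)
                 = F(6) - F(0)
                 = 0.926646 - 0.000000
                 = 0.926646

So there's approximately a 92.7% chance that X falls in this range.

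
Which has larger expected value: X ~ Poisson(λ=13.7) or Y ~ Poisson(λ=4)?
X has larger mean (13.7000 > 4.0000)

Compute the expected value for each distribution:

X ~ Poisson(λ=13.7):
E[X] = 13.7000

Y ~ Poisson(λ=4):
E[Y] = 4.0000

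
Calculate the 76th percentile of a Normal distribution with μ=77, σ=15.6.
88.0183

We have X ~ Normal(μ=77, σ=15.6).

We want to find x such that P(X ≤ x) = 0.76.

This is the 76th percentile, which means 76% of values fall below this point.

Using the inverse CDF (quantile function):
x = F⁻¹(0.76) = 88.0183

Verification: P(X ≤ 88.0183) = 0.76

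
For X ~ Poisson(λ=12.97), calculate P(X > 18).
0.068649

We have X ~ Poisson(λ=12.97).

P(X > 18) = 1 - P(X ≤ 18)
                = 1 - F(18)
                = 1 - 0.931351
                = 0.068649

So there's approximately a 6.9% chance that X exceeds 18.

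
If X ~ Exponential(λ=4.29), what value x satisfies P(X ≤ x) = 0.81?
0.3871

We have X ~ Exponential(λ=4.29).

We want to find x such that P(X ≤ x) = 0.81.

This is the 81st percentile, which means 81% of values fall below this point.

Using the inverse CDF (quantile function):
x = F⁻¹(0.81) = 0.3871

Verification: P(X ≤ 0.3871) = 0.81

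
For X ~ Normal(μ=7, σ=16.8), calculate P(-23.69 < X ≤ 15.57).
0.661150

We have X ~ Normal(μ=7, σ=16.8).

To find P(-23.69 < X ≤ 15.57), we use:
P(-23.69 < X ≤ 15.57) = P(X ≤ 15.57) - P(X ≤ -23.69)
                 = F(15.57) - F(-23.69)
                 = 0.695016 - 0.033866
                 = 0.661150

So there's approximately a 66.1% chance that X falls in this range.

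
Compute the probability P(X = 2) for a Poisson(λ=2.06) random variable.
0.270432

We have X ~ Poisson(λ=2.06).

For a Poisson distribution, the PMF gives us the probability of each outcome.

Using the PMF formula:
P(X = 2) = 0.270432

Rounded to 4 decimal places: 0.2704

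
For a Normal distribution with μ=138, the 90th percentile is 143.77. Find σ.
σ = 4.5024

For X ~ Normal(μ, σ), the p-th percentile satisfies x = μ + z_p × σ,
where z_p = Φ⁻¹(p) is the standard normal quantile.

Step 1: z_{0.9} = Φ⁻¹(0.9) = 1.2816

Step 2: Solve for σ:
143.77 = 138 + 1.2816 × σ
σ = (143.77 - 138) / 1.2816
σ = 5.77 / 1.2816
σ = 4.5024

Verification: μ + z × σ = 138 + 1.2816 × 4.5024 = 143.77 ✓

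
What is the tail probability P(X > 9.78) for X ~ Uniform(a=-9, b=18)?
0.304444

We have X ~ Uniform(a=-9, b=18).

P(X > 9.78) = 1 - P(X ≤ 9.78)
                = 1 - F(9.78)
                = 1 - 0.695556
                = 0.304444

So there's approximately a 30.4% chance that X exceeds 9.78.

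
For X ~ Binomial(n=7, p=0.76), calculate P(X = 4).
0.161420

We have X ~ Binomial(n=7, p=0.76).

For a Binomial distribution, the PMF gives us the probability of each outcome.

Using the PMF formula:
P(X = 4) = 0.161420

Rounded to 4 decimal places: 0.1614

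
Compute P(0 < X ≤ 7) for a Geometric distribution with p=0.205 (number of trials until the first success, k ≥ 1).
0.799290

We have X ~ Geometric(p=0.205) (number of trials until the first success, k ≥ 1).

To find P(0 < X ≤ 7), we use:
P(0 < X ≤ 7) = P(X ≤ 7) - P(X ≤ 0)
                 = F(7) - F(0)
                 = 0.799290 - 0.000000
                 = 0.799290

So there's approximately a 79.9% chance that X falls in this range.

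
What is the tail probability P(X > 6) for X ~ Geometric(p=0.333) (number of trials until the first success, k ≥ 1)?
0.088055

We have X ~ Geometric(p=0.333) (number of trials until the first success, k ≥ 1).

P(X > 6) = 1 - P(X ≤ 6)
                = 1 - F(6)
                = 1 - 0.911945
                = 0.088055

So there's approximately a 8.8% chance that X exceeds 6.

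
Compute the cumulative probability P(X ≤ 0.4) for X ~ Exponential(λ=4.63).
0.843077

We have X ~ Exponential(λ=4.63).

The CDF gives us P(X ≤ k).

Using the CDF:
P(X ≤ 0.4) = 0.843077

This means there's approximately a 84.3% chance that X is at most 0.4.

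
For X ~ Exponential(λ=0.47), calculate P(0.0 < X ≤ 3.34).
0.791913

We have X ~ Exponential(λ=0.47).

To find P(0.0 < X ≤ 3.34), we use:
P(0.0 < X ≤ 3.34) = P(X ≤ 3.34) - P(X ≤ 0.0)
                 = F(3.34) - F(0.0)
                 = 0.791913 - 0.000000
                 = 0.791913

So there's approximately a 79.2% chance that X falls in this range.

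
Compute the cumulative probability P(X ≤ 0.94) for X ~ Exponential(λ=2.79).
0.927386

We have X ~ Exponential(λ=2.79).

The CDF gives us P(X ≤ k).

Using the CDF:
P(X ≤ 0.94) = 0.927386

This means there's approximately a 92.7% chance that X is at most 0.94.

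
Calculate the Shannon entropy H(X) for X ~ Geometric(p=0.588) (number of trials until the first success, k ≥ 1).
1.1523 nats

We have X ~ Geometric(p=0.588) (number of trials until the first success, k ≥ 1).

The Shannon entropy measures the uncertainty or information content of the distribution.

For a Geometric distribution with p=0.588 (number of trials until the first success, k ≥ 1):
H(X) = 1.1523 nats

(In bits, this would be 1.6625 bits.)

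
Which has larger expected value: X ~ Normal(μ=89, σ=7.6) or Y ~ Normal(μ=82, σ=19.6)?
X has larger mean (89.0000 > 82.0000)

Compute the expected value for each distribution:

X ~ Normal(μ=89, σ=7.6):
E[X] = 89.0000

Y ~ Normal(μ=82, σ=19.6):
E[Y] = 82.0000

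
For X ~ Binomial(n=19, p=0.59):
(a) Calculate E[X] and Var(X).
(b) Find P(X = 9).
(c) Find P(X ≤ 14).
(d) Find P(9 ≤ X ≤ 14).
(a) E[X] = 11.2100, Var(X) = 4.5961
(b) P(X = 9) = 0.107418
(c) P(X ≤ 14) = 0.941295
(d) P(9 ≤ X ≤ 14) = 0.837312

We have X ~ Binomial(n=19, p=0.59).

(a) Moments:
E[X] = 11.2100
Var(X) = 4.5961
σ = √Var(X) = 2.1439

(b) Point probability using PMF:
P(X = 9) = 0.107418

(c) Cumulative probability using CDF:
P(X ≤ 14) = F(14) = 0.941295

(d) Range probability:
P(9 ≤ X ≤ 14) = P(X ≤ 14) - P(X ≤ 8)
                   = F(14) - F(8)
                   = 0.941295 - 0.103983
                   = 0.837312

This means approximately 83.7% of outcomes fall in the interval [9, 14].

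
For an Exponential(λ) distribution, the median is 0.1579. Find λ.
λ = 4.3898

For X ~ Exponential(λ), the CDF is F(x) = 1 - e^(-λx).
The median m satisfies F(m) = 0.5:
1 - e^(-λm) = 0.5
e^(-λm) = 0.5
λm = ln(2)
m = ln(2) / λ

Given m = 0.1579:
λ = ln(2) / 0.1579 = 0.693147 / 0.1579 = 4.3898

Verification: ln(2) / 4.3898 = 0.1579 ✓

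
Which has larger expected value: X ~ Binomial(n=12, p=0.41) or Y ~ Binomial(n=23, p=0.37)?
Y has larger mean (8.5100 > 4.9200)

Compute the expected value for each distribution:

X ~ Binomial(n=12, p=0.41):
E[X] = 4.9200

Y ~ Binomial(n=23, p=0.37):
E[Y] = 8.5100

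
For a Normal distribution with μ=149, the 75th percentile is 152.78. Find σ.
σ = 5.6042

For X ~ Normal(μ, σ), the p-th percentile satisfies x = μ + z_p × σ,
where z_p = Φ⁻¹(p) is the standard normal quantile.

Step 1: z_{0.75} = Φ⁻¹(0.75) = 0.6745

Step 2: Solve for σ:
152.78 = 149 + 0.6745 × σ
σ = (152.78 - 149) / 0.6745
σ = 3.78 / 0.6745
σ = 5.6042

Verification: μ + z × σ = 149 + 0.6745 × 5.6042 = 152.78 ✓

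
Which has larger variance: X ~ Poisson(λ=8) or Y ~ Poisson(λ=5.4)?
X has larger variance (8.0000 > 5.4000)

Compute the variance for each distribution:

X ~ Poisson(λ=8):
Var(X) = 8.0000

Y ~ Poisson(λ=5.4):
Var(Y) = 5.4000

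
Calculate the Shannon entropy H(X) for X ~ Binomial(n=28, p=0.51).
2.3916 nats

We have X ~ Binomial(n=28, p=0.51).

The Shannon entropy measures the uncertainty or information content of the distribution.

For a Binomial distribution with n=28, p=0.51:
H(X) = 2.3916 nats

(In bits, this would be 3.4503 bits.)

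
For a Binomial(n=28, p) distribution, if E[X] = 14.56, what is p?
p = 0.52

For a Binomial(n, p) distribution:
E[X] = n × p

Given n = 28 and E[X] = 14.56:
14.56 = 28 × p
p = 14.56 / 28 = 0.52

Verification: Binomial(28, 0.52) has E[X] = 14.56 ✓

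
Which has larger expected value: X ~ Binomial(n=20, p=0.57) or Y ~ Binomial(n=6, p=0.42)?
X has larger mean (11.4000 > 2.5200)

Compute the expected value for each distribution:

X ~ Binomial(n=20, p=0.57):
E[X] = 11.4000

Y ~ Binomial(n=6, p=0.42):
E[Y] = 2.5200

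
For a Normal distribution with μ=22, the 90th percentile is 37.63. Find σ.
σ = 12.1962

For X ~ Normal(μ, σ), the p-th percentile satisfies x = μ + z_p × σ,
where z_p = Φ⁻¹(p) is the standard normal quantile.

Step 1: z_{0.9} = Φ⁻¹(0.9) = 1.2816

Step 2: Solve for σ:
37.63 = 22 + 1.2816 × σ
σ = (37.63 - 22) / 1.2816
σ = 15.63 / 1.2816
σ = 12.1962

Verification: μ + z × σ = 22 + 1.2816 × 12.1962 = 37.63 ✓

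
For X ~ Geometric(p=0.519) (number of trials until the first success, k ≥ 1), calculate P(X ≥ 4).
0.111285

We have X ~ Geometric(p=0.519) (number of trials until the first success, k ≥ 1).

For discrete distributions, P(X ≥ 4) = 1 - P(X ≤ 3).

P(X ≤ 3) = 0.888715
P(X ≥ 4) = 1 - 0.888715 = 0.111285

So there's approximately a 11.1% chance that X is at least 4.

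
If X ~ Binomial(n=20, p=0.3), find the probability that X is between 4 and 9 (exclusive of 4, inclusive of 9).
0.714530

We have X ~ Binomial(n=20, p=0.3).

To find P(4 < X ≤ 9), we use:
P(4 < X ≤ 9) = P(X ≤ 9) - P(X ≤ 4)
                 = F(9) - F(4)
                 = 0.952038 - 0.237508
                 = 0.714530

So there's approximately a 71.5% chance that X falls in this range.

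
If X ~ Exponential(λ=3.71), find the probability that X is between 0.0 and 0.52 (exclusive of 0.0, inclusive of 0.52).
0.854736

We have X ~ Exponential(λ=3.71).

To find P(0.0 < X ≤ 0.52), we use:
P(0.0 < X ≤ 0.52) = P(X ≤ 0.52) - P(X ≤ 0.0)
                 = F(0.52) - F(0.0)
                 = 0.854736 - 0.000000
                 = 0.854736

So there's approximately a 85.5% chance that X falls in this range.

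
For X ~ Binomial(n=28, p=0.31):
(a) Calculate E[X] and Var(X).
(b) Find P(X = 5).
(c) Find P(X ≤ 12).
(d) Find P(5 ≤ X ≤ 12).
(a) E[X] = 8.6800, Var(X) = 5.9892
(b) P(X = 5) = 0.055310
(c) P(X ≤ 12) = 0.937439
(d) P(5 ≤ X ≤ 12) = 0.899894

We have X ~ Binomial(n=28, p=0.31).

(a) Moments:
E[X] = 8.6800
Var(X) = 5.9892
σ = √Var(X) = 2.4473

(b) Point probability using PMF:
P(X = 5) = 0.055310

(c) Cumulative probability using CDF:
P(X ≤ 12) = F(12) = 0.937439

(d) Range probability:
P(5 ≤ X ≤ 12) = P(X ≤ 12) - P(X ≤ 4)
                   = F(12) - F(4)
                   = 0.937439 - 0.037545
                   = 0.899894

This means approximately 90.0% of outcomes fall in the interval [5, 12].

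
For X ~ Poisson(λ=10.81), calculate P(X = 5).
0.024844

We have X ~ Poisson(λ=10.81).

For a Poisson distribution, the PMF gives us the probability of each outcome.

Using the PMF formula:
P(X = 5) = 0.024844

Rounded to 4 decimal places: 0.0248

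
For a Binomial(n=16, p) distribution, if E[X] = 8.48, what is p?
p = 0.53

For a Binomial(n, p) distribution:
E[X] = n × p

Given n = 16 and E[X] = 8.48:
8.48 = 16 × p
p = 8.48 / 16 = 0.53

Verification: Binomial(16, 0.53) has E[X] = 8.48 ✓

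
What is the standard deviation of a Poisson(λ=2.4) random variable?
1.5492

We have X ~ Poisson(λ=2.4).

For a Poisson distribution with λ=2.4:
σ = √Var(X) = 1.5492

The standard deviation is the square root of the variance.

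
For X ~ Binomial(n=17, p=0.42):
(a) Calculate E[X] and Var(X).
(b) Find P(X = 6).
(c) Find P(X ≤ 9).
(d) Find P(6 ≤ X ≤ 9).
(a) E[X] = 7.1400, Var(X) = 4.1412
(b) P(X = 6) = 0.169740
(c) P(X ≤ 9) = 0.876396
(d) P(6 ≤ X ≤ 9) = 0.664334

We have X ~ Binomial(n=17, p=0.42).

(a) Moments:
E[X] = 7.1400
Var(X) = 4.1412
σ = √Var(X) = 2.0350

(b) Point probability using PMF:
P(X = 6) = 0.169740

(c) Cumulative probability using CDF:
P(X ≤ 9) = F(9) = 0.876396

(d) Range probability:
P(6 ≤ X ≤ 9) = P(X ≤ 9) - P(X ≤ 5)
                   = F(9) - F(5)
                   = 0.876396 - 0.212062
                   = 0.664334

This means approximately 66.4% of outcomes fall in the interval [6, 9].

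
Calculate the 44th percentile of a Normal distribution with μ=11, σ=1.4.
10.7886

We have X ~ Normal(μ=11, σ=1.4).

We want to find x such that P(X ≤ x) = 0.44.

This is the 44th percentile, which means 44% of values fall below this point.

Using the inverse CDF (quantile function):
x = F⁻¹(0.44) = 10.7886

Verification: P(X ≤ 10.7886) = 0.44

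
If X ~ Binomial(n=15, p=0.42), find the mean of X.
6.3000

We have X ~ Binomial(n=15, p=0.42).

For a Binomial distribution with n=15, p=0.42:
E[X] = 6.3000

This is the expected (average) value of X.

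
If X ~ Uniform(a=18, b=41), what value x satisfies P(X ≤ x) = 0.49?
29.2700

We have X ~ Uniform(a=18, b=41).

We want to find x such that P(X ≤ x) = 0.49.

This is the 49th percentile, which means 49% of values fall below this point.

Using the inverse CDF (quantile function):
x = F⁻¹(0.49) = 29.2700

Verification: P(X ≤ 29.2700) = 0.49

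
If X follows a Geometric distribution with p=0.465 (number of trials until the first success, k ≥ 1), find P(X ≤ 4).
0.918075

We have X ~ Geometric(p=0.465) (number of trials until the first success, k ≥ 1).

The CDF gives us P(X ≤ k).

Using the CDF:
P(X ≤ 4) = 0.918075

This means there's approximately a 91.8% chance that X is at most 4.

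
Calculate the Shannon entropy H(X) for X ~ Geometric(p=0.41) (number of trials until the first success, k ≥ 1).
1.6509 nats

We have X ~ Geometric(p=0.41) (number of trials until the first success, k ≥ 1).

The Shannon entropy measures the uncertainty or information content of the distribution.

For a Geometric distribution with p=0.41 (number of trials until the first success, k ≥ 1):
H(X) = 1.6509 nats

(In bits, this would be 2.3817 bits.)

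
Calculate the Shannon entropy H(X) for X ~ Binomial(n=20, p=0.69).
2.1422 nats

We have X ~ Binomial(n=20, p=0.69).

The Shannon entropy measures the uncertainty or information content of the distribution.

For a Binomial distribution with n=20, p=0.69:
H(X) = 2.1422 nats

(In bits, this would be 3.0905 bits.)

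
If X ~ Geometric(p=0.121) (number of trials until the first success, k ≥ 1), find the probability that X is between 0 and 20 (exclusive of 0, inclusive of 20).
0.924181

We have X ~ Geometric(p=0.121) (number of trials until the first success, k ≥ 1).

To find P(0 < X ≤ 20), we use:
P(0 < X ≤ 20) = P(X ≤ 20) - P(X ≤ 0)
                 = F(20) - F(0)
                 = 0.924181 - 0.000000
                 = 0.924181

So there's approximately a 92.4% chance that X falls in this range.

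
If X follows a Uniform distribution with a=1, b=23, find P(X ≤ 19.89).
0.858636

We have X ~ Uniform(a=1, b=23).

The CDF gives us P(X ≤ k).

Using the CDF:
P(X ≤ 19.89) = 0.858636

This means there's approximately a 85.9% chance that X is at most 19.89.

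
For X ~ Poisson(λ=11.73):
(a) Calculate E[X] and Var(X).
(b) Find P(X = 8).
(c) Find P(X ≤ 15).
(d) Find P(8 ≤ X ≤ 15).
(a) E[X] = 11.7300, Var(X) = 11.7300
(b) P(X = 8) = 0.071547
(c) P(X ≤ 15) = 0.863292
(d) P(8 ≤ X ≤ 15) = 0.761312

We have X ~ Poisson(λ=11.73).

(a) Moments:
E[X] = 11.7300
Var(X) = 11.7300
σ = √Var(X) = 3.4249

(b) Point probability using PMF:
P(X = 8) = 0.071547

(c) Cumulative probability using CDF:
P(X ≤ 15) = F(15) = 0.863292

(d) Range probability:
P(8 ≤ X ≤ 15) = P(X ≤ 15) - P(X ≤ 7)
                   = F(15) - F(7)
                   = 0.863292 - 0.101980
                   = 0.761312

This means approximately 76.1% of outcomes fall in the interval [8, 15].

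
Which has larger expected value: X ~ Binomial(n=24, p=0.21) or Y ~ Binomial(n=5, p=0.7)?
X has larger mean (5.0400 > 3.5000)

Compute the expected value for each distribution:

X ~ Binomial(n=24, p=0.21):
E[X] = 5.0400

Y ~ Binomial(n=5, p=0.7):
E[Y] = 3.5000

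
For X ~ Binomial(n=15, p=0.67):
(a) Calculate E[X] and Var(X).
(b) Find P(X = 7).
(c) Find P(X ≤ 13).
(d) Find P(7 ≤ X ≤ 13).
(a) E[X] = 10.0500, Var(X) = 3.3165
(b) P(X = 7) = 0.054851
(c) P(X ≤ 13) = 0.979356
(d) P(7 ≤ X ≤ 13) = 0.950488

We have X ~ Binomial(n=15, p=0.67).

(a) Moments:
E[X] = 10.0500
Var(X) = 3.3165
σ = √Var(X) = 1.8211

(b) Point probability using PMF:
P(X = 7) = 0.054851

(c) Cumulative probability using CDF:
P(X ≤ 13) = F(13) = 0.979356

(d) Range probability:
P(7 ≤ X ≤ 13) = P(X ≤ 13) - P(X ≤ 6)
                   = F(13) - F(6)
                   = 0.979356 - 0.028869
                   = 0.950488

This means approximately 95.0% of outcomes fall in the interval [7, 13].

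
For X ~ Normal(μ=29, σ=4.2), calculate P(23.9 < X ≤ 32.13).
0.659617

We have X ~ Normal(μ=29, σ=4.2).

To find P(23.9 < X ≤ 32.13), we use:
P(23.9 < X ≤ 32.13) = P(X ≤ 32.13) - P(X ≤ 23.9)
                 = F(32.13) - F(23.9)
                 = 0.771936 - 0.112319
                 = 0.659617

So there's approximately a 66.0% chance that X falls in this range.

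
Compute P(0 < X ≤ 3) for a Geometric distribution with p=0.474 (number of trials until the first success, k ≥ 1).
0.854468

We have X ~ Geometric(p=0.474) (number of trials until the first success, k ≥ 1).

To find P(0 < X ≤ 3), we use:
P(0 < X ≤ 3) = P(X ≤ 3) - P(X ≤ 0)
                 = F(3) - F(0)
                 = 0.854468 - 0.000000
                 = 0.854468

So there's approximately a 85.4% chance that X falls in this range.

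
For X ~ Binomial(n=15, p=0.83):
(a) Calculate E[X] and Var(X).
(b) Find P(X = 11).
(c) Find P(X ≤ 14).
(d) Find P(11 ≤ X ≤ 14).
(a) E[X] = 12.4500, Var(X) = 2.1165
(b) P(X = 11) = 0.146821
(c) P(X ≤ 14) = 0.938882
(d) P(11 ≤ X ≤ 14) = 0.842754

We have X ~ Binomial(n=15, p=0.83).

(a) Moments:
E[X] = 12.4500
Var(X) = 2.1165
σ = √Var(X) = 1.4548

(b) Point probability using PMF:
P(X = 11) = 0.146821

(c) Cumulative probability using CDF:
P(X ≤ 14) = F(14) = 0.938882

(d) Range probability:
P(11 ≤ X ≤ 14) = P(X ≤ 14) - P(X ≤ 10)
                   = F(14) - F(10)
                   = 0.938882 - 0.096127
                   = 0.842754

This means approximately 84.3% of outcomes fall in the interval [11, 14].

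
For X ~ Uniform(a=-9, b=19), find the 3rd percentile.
-8.1600

We have X ~ Uniform(a=-9, b=19).

We want to find x such that P(X ≤ x) = 0.03.

This is the 3rd percentile, which means 3% of values fall below this point.

Using the inverse CDF (quantile function):
x = F⁻¹(0.03) = -8.1600

Verification: P(X ≤ -8.1600) = 0.03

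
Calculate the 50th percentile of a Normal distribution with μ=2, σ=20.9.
2.0000

We have X ~ Normal(μ=2, σ=20.9).

We want to find x such that P(X ≤ x) = 0.5.

This is the 50th percentile, which means 50% of values fall below this point.

Using the inverse CDF (quantile function):
x = F⁻¹(0.5) = 2.0000

Verification: P(X ≤ 2.0000) = 0.5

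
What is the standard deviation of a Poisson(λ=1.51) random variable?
1.2288

We have X ~ Poisson(λ=1.51).

For a Poisson distribution with λ=1.51:
σ = √Var(X) = 1.2288

The standard deviation is the square root of the variance.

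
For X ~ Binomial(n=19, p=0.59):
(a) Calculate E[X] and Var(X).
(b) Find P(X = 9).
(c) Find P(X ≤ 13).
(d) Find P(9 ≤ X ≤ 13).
(a) E[X] = 11.2100, Var(X) = 4.5961
(b) P(X = 9) = 0.107418
(c) P(X ≤ 13) = 0.857859
(d) P(9 ≤ X ≤ 13) = 0.753876

We have X ~ Binomial(n=19, p=0.59).

(a) Moments:
E[X] = 11.2100
Var(X) = 4.5961
σ = √Var(X) = 2.1439

(b) Point probability using PMF:
P(X = 9) = 0.107418

(c) Cumulative probability using CDF:
P(X ≤ 13) = F(13) = 0.857859

(d) Range probability:
P(9 ≤ X ≤ 13) = P(X ≤ 13) - P(X ≤ 8)
                   = F(13) - F(8)
                   = 0.857859 - 0.103983
                   = 0.753876

This means approximately 75.4% of outcomes fall in the interval [9, 13].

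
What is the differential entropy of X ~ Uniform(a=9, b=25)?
2.7726 nats

We have X ~ Uniform(a=9, b=25).

The differential entropy measures the uncertainty or information content of the distribution.

For a Uniform distribution with a=9, b=25:
h(X) = 2.7726 nats

(In bits, this would be 4.0000 bits.)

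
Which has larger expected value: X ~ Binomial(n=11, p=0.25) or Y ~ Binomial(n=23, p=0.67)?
Y has larger mean (15.4100 > 2.7500)

Compute the expected value for each distribution:

X ~ Binomial(n=11, p=0.25):
E[X] = 2.7500

Y ~ Binomial(n=23, p=0.67):
E[Y] = 15.4100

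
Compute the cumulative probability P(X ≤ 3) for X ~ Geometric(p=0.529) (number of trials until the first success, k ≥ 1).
0.895513

We have X ~ Geometric(p=0.529) (number of trials until the first success, k ≥ 1).

The CDF gives us P(X ≤ k).

Using the CDF:
P(X ≤ 3) = 0.895513

This means there's approximately a 89.6% chance that X is at most 3.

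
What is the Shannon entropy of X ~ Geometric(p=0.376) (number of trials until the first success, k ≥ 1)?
1.7608 nats

We have X ~ Geometric(p=0.376) (number of trials until the first success, k ≥ 1).

The Shannon entropy measures the uncertainty or information content of the distribution.

For a Geometric distribution with p=0.376 (number of trials until the first success, k ≥ 1):
H(X) = 1.7608 nats

(In bits, this would be 2.5403 bits.)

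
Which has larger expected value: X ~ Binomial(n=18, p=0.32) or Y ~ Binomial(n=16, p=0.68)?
Y has larger mean (10.8800 > 5.7600)

Compute the expected value for each distribution:

X ~ Binomial(n=18, p=0.32):
E[X] = 5.7600

Y ~ Binomial(n=16, p=0.68):
E[Y] = 10.8800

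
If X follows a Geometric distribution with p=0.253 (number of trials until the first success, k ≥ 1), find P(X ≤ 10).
0.945899

We have X ~ Geometric(p=0.253) (number of trials until the first success, k ≥ 1).

The CDF gives us P(X ≤ k).

Using the CDF:
P(X ≤ 10) = 0.945899

This means there's approximately a 94.6% chance that X is at most 10.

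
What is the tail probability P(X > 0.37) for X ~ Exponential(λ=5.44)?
0.133614

We have X ~ Exponential(λ=5.44).

P(X > 0.37) = 1 - P(X ≤ 0.37)
                = 1 - F(0.37)
                = 1 - 0.866386
                = 0.133614

So there's approximately a 13.4% chance that X exceeds 0.37.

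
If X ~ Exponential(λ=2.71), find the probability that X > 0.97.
0.072172

We have X ~ Exponential(λ=2.71).

P(X > 0.97) = 1 - P(X ≤ 0.97)
                = 1 - F(0.97)
                = 1 - 0.927828
                = 0.072172

So there's approximately a 7.2% chance that X exceeds 0.97.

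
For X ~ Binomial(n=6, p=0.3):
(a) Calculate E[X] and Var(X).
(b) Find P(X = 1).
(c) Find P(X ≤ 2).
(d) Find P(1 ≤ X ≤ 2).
(a) E[X] = 1.8000, Var(X) = 1.2600
(b) P(X = 1) = 0.302526
(c) P(X ≤ 2) = 0.744310
(d) P(1 ≤ X ≤ 2) = 0.626661

We have X ~ Binomial(n=6, p=0.3).

(a) Moments:
E[X] = 1.8000
Var(X) = 1.2600
σ = √Var(X) = 1.1225

(b) Point probability using PMF:
P(X = 1) = 0.302526

(c) Cumulative probability using CDF:
P(X ≤ 2) = F(2) = 0.744310

(d) Range probability:
P(1 ≤ X ≤ 2) = P(X ≤ 2) - P(X ≤ 0)
                   = F(2) - F(0)
                   = 0.744310 - 0.117649
                   = 0.626661

This means approximately 62.7% of outcomes fall in the interval [1, 2].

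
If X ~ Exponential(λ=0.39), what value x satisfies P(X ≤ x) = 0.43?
1.4413

We have X ~ Exponential(λ=0.39).

We want to find x such that P(X ≤ x) = 0.43.

This is the 43rd percentile, which means 43% of values fall below this point.

Using the inverse CDF (quantile function):
x = F⁻¹(0.43) = 1.4413

Verification: P(X ≤ 1.4413) = 0.43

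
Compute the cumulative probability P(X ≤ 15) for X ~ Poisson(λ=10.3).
0.940048

We have X ~ Poisson(λ=10.3).

The CDF gives us P(X ≤ k).

Using the CDF:
P(X ≤ 15) = 0.940048

This means there's approximately a 94.0% chance that X is at most 15.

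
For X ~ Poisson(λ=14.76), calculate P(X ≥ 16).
0.407342

We have X ~ Poisson(λ=14.76).

For discrete distributions, P(X ≥ 16) = 1 - P(X ≤ 15).

P(X ≤ 15) = 0.592658
P(X ≥ 16) = 1 - 0.592658 = 0.407342

So there's approximately a 40.7% chance that X is at least 16.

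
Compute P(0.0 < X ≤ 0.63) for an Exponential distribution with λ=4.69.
0.947906

We have X ~ Exponential(λ=4.69).

To find P(0.0 < X ≤ 0.63), we use:
P(0.0 < X ≤ 0.63) = P(X ≤ 0.63) - P(X ≤ 0.0)
                 = F(0.63) - F(0.0)
                 = 0.947906 - 0.000000
                 = 0.947906

So there's approximately a 94.8% chance that X falls in this range.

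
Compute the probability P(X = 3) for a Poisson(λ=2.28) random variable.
0.202051

We have X ~ Poisson(λ=2.28).

For a Poisson distribution, the PMF gives us the probability of each outcome.

Using the PMF formula:
P(X = 3) = 0.202051

Rounded to 4 decimal places: 0.2021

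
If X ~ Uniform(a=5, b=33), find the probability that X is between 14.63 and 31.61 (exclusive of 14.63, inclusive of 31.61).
0.606429

We have X ~ Uniform(a=5, b=33).

To find P(14.63 < X ≤ 31.61), we use:
P(14.63 < X ≤ 31.61) = P(X ≤ 31.61) - P(X ≤ 14.63)
                 = F(31.61) - F(14.63)
                 = 0.950357 - 0.343929
                 = 0.606429

So there's approximately a 60.6% chance that X falls in this range.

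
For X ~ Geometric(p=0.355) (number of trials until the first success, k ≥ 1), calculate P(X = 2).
0.228975

We have X ~ Geometric(p=0.355) (number of trials until the first success, k ≥ 1).

For a Geometric distribution, the PMF gives us the probability of each outcome.

Using the PMF formula:
P(X = 2) = 0.228975

Rounded to 4 decimal places: 0.2290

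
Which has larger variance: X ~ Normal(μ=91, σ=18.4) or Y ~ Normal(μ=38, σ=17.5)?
X has larger variance (338.5600 > 306.2500)

Compute the variance for each distribution:

X ~ Normal(μ=91, σ=18.4):
Var(X) = 338.5600

Y ~ Normal(μ=38, σ=17.5):
Var(Y) = 306.2500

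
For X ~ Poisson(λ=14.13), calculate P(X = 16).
0.088120

We have X ~ Poisson(λ=14.13).

For a Poisson distribution, the PMF gives us the probability of each outcome.

Using the PMF formula:
P(X = 16) = 0.088120

Rounded to 4 decimal places: 0.0881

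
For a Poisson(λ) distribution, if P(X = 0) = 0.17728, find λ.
λ = 1.7300

For a Poisson(λ) distribution, the PMF at 0 is:
P(X = 0) = λ^0 e^(-λ) / 0! = e^(-λ)

Given P(X = 0) = 0.17728:
e^(-λ) = 0.17728
-λ = ln(0.17728)
λ = -ln(0.17728) = 1.7300

Verification: e^(-1.7300) = 0.17728 ✓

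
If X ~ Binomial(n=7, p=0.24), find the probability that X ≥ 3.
0.223115

We have X ~ Binomial(n=7, p=0.24).

For discrete distributions, P(X ≥ 3) = 1 - P(X ≤ 2).

P(X ≤ 2) = 0.776885
P(X ≥ 3) = 1 - 0.776885 = 0.223115

So there's approximately a 22.3% chance that X is at least 3.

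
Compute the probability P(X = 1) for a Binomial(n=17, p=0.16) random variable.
0.167123

We have X ~ Binomial(n=17, p=0.16).

For a Binomial distribution, the PMF gives us the probability of each outcome.

Using the PMF formula:
P(X = 1) = 0.167123

Rounded to 4 decimal places: 0.1671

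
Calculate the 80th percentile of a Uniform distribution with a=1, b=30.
24.2000

We have X ~ Uniform(a=1, b=30).

We want to find x such that P(X ≤ x) = 0.8.

This is the 80th percentile, which means 80% of values fall below this point.

Using the inverse CDF (quantile function):
x = F⁻¹(0.8) = 24.2000

Verification: P(X ≤ 24.2000) = 0.8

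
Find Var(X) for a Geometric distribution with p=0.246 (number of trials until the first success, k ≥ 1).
12.4595

We have X ~ Geometric(p=0.246) (number of trials until the first success, k ≥ 1).

For a Geometric distribution with p=0.246 (number of trials until the first success, k ≥ 1):
Var(X) = 12.4595

The variance measures the spread of the distribution around the mean.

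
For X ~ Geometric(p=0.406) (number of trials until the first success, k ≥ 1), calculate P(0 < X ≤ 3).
0.790415

We have X ~ Geometric(p=0.406) (number of trials until the first success, k ≥ 1).

To find P(0 < X ≤ 3), we use:
P(0 < X ≤ 3) = P(X ≤ 3) - P(X ≤ 0)
                 = F(3) - F(0)
                 = 0.790415 - 0.000000
                 = 0.790415

So there's approximately a 79.0% chance that X falls in this range.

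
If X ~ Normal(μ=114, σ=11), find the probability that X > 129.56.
0.078601

We have X ~ Normal(μ=114, σ=11).

P(X > 129.56) = 1 - P(X ≤ 129.56)
                = 1 - F(129.56)
                = 1 - 0.921399
                = 0.078601

So there's approximately a 7.9% chance that X exceeds 129.56.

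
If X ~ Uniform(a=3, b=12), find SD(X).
2.5981

We have X ~ Uniform(a=3, b=12).

For a Uniform distribution with a=3, b=12:
σ = √Var(X) = 2.5981

The standard deviation is the square root of the variance.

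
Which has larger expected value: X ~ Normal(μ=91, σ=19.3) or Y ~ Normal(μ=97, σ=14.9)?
Y has larger mean (97.0000 > 91.0000)

Compute the expected value for each distribution:

X ~ Normal(μ=91, σ=19.3):
E[X] = 91.0000

Y ~ Normal(μ=97, σ=14.9):
E[Y] = 97.0000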